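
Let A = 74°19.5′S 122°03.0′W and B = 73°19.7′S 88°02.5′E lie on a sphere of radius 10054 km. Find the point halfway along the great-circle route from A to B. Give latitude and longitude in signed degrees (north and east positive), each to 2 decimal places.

The central angle between A and B is δ = 0.5447 rad.
With f = 0.5, the slerp weights are sin((1−f)δ)/sin δ = 0.5191 and sin(fδ)/sin δ = 0.5191.
Weighted sum of the unit vectors: (0.5191)·(-0.1434,-0.2290,-0.9628) + (0.5191)·(0.0098,0.2867,-0.9580) = (-0.0693, 0.0300, -0.9971).
Converting back: φ = atan2(z, √(x²+y²)) = -85.67°, λ = atan2(y, x) = 156.63°.

-85.67°, 156.63°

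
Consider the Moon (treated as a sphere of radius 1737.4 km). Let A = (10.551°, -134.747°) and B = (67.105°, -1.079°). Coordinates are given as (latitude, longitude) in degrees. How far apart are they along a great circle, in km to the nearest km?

With latitudes φ₁ = 10.551°, φ₂ = 67.105° and longitude difference Δλ = 133.668°:
Haversine: a = sin²(Δφ/2) + cos φ₁ cos φ₂ sin²(Δλ/2) = 0.2244 + (0.9831)(0.3890)(0.8452) = 0.54770.
Central angle c = 2·arcsin(√a) = 1.66634 rad.
Distance = R·c = 1737.4 × 1.6663 ≈ 2895 km.

2895 km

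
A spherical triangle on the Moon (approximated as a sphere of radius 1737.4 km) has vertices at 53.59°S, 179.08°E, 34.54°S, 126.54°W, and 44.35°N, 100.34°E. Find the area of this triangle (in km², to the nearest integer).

Side lengths (central angles): a = 2.4964, b = 2.0711, c = 0.7362 rad; semiperimeter s = 2.6518.
By l'Huilier's theorem, tan(E/4) = √[tan(s/2) tan((s−a)/2) tan((s−b)/2) tan((s−c)/2)], giving spherical excess E = 1.3959 rad.
Area = E·R² = 1.3959 × (1737.4)² ≈ 4213503 km².

4213503 km²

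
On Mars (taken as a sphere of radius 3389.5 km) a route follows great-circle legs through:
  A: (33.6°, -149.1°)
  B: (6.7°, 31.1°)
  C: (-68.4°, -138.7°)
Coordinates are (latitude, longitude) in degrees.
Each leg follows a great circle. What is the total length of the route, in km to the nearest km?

Leg A→B: central angle 2.4382 rad, distance 8264.3 km.
Leg B→C: central angle 2.0582 rad, distance 6976.2 km.
Total: 8264.3 + 6976.2 ≈ 15241 km.

15241 km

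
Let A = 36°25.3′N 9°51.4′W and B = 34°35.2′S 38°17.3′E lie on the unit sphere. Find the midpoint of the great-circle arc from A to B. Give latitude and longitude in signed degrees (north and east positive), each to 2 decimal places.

1.00°, 14.51°

Central angle δ = 1.4656 rad. Interpolating on the sphere with fraction f = 0.5:
P = [sin((1−f)δ)·A + sin(fδ)·B] / sin δ = 0.6727·A + 0.6727·B in Cartesian coordinates,
giving P = (0.9680, 0.2505, 0.0175), i.e. latitude 1.00°, longitude 14.51°.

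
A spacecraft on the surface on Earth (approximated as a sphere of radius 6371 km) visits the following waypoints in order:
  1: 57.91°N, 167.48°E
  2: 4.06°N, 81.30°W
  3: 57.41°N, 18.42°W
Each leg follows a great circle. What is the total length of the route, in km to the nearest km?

Leg 1→2: central angle 1.7030 rad, distance 10849.8 km.
Leg 2→3: central angle 1.2613 rad, distance 8035.8 km.
Total: 10849.8 + 8035.8 ≈ 18886 km.

18886 km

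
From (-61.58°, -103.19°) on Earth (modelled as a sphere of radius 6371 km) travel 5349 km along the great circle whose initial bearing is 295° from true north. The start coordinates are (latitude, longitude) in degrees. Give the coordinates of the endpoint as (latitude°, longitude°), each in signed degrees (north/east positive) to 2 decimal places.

Angular distance δ = d/R = 5349/6371 = 0.83959 rad; initial bearing θ = 5.1487 rad.
sin φ₂ = sin φ₁ cos δ + cos φ₁ sin δ cos θ = (-0.8795)(0.6678) + (0.4759)(0.7444)(0.4226) = -0.4376, so φ₂ = -25.95°.
Δλ = atan2(sin θ sin δ cos φ₁, cos δ − sin φ₁ sin φ₂) = atan2(-0.3211, 0.2829) = -48.613°.
λ₂ = -103.190° − 48.613° = -151.80°.

-25.95°, -151.80°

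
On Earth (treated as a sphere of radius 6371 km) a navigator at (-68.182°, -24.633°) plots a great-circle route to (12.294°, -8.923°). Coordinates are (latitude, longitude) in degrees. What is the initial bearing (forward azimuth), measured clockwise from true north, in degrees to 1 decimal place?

15.5°

With φ₁ = -1.1900, φ₂ = 0.2146, Δλ = 0.2742 rad, the forward-azimuth formula gives
θ = atan2( sin Δλ cos φ₂ , cos φ₁ sin φ₂ − sin φ₁ cos φ₂ cos Δλ ) = atan2(0.2646, 0.9523) = 15.53°.
So the initial bearing is 15.5°.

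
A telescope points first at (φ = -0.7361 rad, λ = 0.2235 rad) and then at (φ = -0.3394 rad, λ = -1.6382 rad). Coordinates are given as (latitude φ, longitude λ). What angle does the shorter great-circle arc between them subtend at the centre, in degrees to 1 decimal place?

88.7°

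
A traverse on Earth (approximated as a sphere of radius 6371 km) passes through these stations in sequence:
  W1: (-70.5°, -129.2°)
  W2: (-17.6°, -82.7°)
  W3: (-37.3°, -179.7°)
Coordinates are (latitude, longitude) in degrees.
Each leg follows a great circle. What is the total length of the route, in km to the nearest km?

16070 km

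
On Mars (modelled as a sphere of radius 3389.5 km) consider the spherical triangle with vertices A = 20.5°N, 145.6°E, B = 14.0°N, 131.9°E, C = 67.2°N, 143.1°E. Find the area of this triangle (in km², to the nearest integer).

1195739 km²

Side lengths (central angles): a = 0.9374, b = 0.8155, c = 0.2548 rad; semiperimeter s = 1.0039.
By l'Huilier's theorem, tan(E/4) = √[tan(s/2) tan((s−a)/2) tan((s−b)/2) tan((s−c)/2)], giving spherical excess E = 0.1041 rad.
Area = E·R² = 0.1041 × (3389.5)² ≈ 1195739 km².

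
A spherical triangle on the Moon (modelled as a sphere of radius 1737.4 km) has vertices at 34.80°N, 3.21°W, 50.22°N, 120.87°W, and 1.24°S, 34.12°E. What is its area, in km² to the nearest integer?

1052435 km²

Side lengths (central angles): a = 2.2097, b = 0.8757, c = 1.3749 rad; semiperimeter s = 2.2302.
By l'Huilier's theorem, tan(E/4) = √[tan(s/2) tan((s−a)/2) tan((s−b)/2) tan((s−c)/2)], giving spherical excess E = 0.3487 rad.
Area = E·R² = 0.3487 × (1737.4)² ≈ 1052435 km².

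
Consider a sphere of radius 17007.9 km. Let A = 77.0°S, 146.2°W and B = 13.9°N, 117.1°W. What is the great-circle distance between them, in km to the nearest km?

27452 km

With latitudes φ₁ = -77.000°, φ₂ = 13.900° and longitude difference Δλ = 29.100°:
Haversine: a = sin²(Δφ/2) + cos φ₁ cos φ₂ sin²(Δλ/2) = 0.5079 + (0.2250)(0.9707)(0.0631) = 0.52164.
Central angle c = 2·arcsin(√a) = 1.61408 rad.
Distance = R·c = 17007.9 × 1.6141 ≈ 27452 km.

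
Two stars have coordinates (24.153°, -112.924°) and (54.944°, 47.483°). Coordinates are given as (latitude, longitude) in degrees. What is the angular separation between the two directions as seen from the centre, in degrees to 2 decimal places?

99.14°

In radians: φ₁ = 0.4215, φ₂ = 0.9590, Δλ = 160.407° = 2.7996 rad.
Haversine: a = sin²(Δφ/2) + cos φ₁ cos φ₂ sin²(Δλ/2) = 0.0705 + (0.9125)(0.5744)(0.9710) = 0.57940.
Central angle c = 2·arcsin(√a) = 1.73027 rad.
So the angular separation is 99.14°.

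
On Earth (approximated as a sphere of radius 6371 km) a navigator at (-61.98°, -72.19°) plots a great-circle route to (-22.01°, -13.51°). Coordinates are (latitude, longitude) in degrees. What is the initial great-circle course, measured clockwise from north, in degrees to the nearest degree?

73°

With φ₁ = -1.0818, φ₂ = -0.3841, Δλ = 1.0242 rad, the forward-azimuth formula gives
θ = atan2( sin Δλ cos φ₂ , cos φ₁ sin φ₂ − sin φ₁ cos φ₂ cos Δλ ) = atan2(0.7920, 0.2494) = 72.52°.
So the initial bearing is 73°.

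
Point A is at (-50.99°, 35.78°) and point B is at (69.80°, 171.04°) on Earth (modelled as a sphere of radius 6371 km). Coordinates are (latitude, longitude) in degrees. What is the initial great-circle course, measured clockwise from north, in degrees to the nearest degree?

With φ₁ = -0.8899, φ₂ = 1.2182, Δλ = 2.3607 rad, the forward-azimuth formula gives
θ = atan2( sin Δλ cos φ₂ , cos φ₁ sin φ₂ − sin φ₁ cos φ₂ cos Δλ ) = atan2(0.2431, 0.4002) = 31.27°.
So the initial bearing is 31°.

31°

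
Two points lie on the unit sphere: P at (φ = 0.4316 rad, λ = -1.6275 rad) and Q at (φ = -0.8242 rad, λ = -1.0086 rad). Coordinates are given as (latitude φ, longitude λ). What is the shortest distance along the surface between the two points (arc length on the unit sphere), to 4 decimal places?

1.3741

Let φ₁ = 0.4316 rad, φ₂ = -0.8242 rad, and Δλ = 0.6189 rad.
Haversine: a = sin²(Δφ/2) + cos φ₁ cos φ₂ sin²(Δλ/2) = 0.3451 + (0.9083)(0.6791)(0.0927) = 0.40230.
Central angle c = 2·arcsin(√a) = 1.37414 rad.
On the unit sphere the arc length equals the central angle: 1.3741.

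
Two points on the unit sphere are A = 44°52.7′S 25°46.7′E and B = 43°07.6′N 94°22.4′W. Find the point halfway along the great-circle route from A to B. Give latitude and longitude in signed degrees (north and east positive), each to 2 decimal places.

-1.75°, -35.77°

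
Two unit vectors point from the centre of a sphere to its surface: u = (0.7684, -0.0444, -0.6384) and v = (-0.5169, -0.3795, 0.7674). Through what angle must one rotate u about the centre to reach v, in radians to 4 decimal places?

2.6264 rad

u·v = -0.8702; |u| = 1.0000, |v| = 1.0001.
cos θ = (u·v)/(|u||v|) = -0.8702, so θ = 2.6264 rad.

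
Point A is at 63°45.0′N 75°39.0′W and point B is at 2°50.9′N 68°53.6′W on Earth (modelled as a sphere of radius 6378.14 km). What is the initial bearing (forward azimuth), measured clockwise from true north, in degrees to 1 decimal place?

With φ₁ = 1.1126, φ₂ = 0.0497, Δλ = 0.1179 rad, the forward-azimuth formula gives
θ = atan2( sin Δλ cos φ₂ , cos φ₁ sin φ₂ − sin φ₁ cos φ₂ cos Δλ ) = atan2(0.1175, -0.8676) = 172.29°.
So the initial bearing is 172.3°.

172.3°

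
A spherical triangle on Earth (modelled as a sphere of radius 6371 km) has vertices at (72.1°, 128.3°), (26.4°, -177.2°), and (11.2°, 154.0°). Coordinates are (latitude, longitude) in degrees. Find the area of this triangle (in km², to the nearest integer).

11621219 km²

Side lengths (central angles): a = 0.5427, b = 1.0967, c = 0.9484 rad; semiperimeter s = 1.2939.
By l'Huilier's theorem, tan(E/4) = √[tan(s/2) tan((s−a)/2) tan((s−b)/2) tan((s−c)/2)], giving spherical excess E = 0.2863 rad.
Area = E·R² = 0.2863 × (6371)² ≈ 11621219 km².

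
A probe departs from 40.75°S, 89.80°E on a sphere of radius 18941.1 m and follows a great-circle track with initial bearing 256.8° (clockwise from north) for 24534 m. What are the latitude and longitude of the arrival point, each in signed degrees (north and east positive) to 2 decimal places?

Angular distance δ = d/R = 24534/18941.1 = 1.29528 rad; initial bearing θ = 4.4820 rad.
sin φ₂ = sin φ₁ cos δ + cos φ₁ sin δ cos θ = (-0.6528)(0.2720) + (0.7576)(0.9623)(-0.2284) = -0.3440, so φ₂ = -20.12°.
Δλ = atan2(sin θ sin δ cos φ₁, cos δ − sin φ₁ sin φ₂) = atan2(-0.7097, 0.0475) = -86.174°.
λ₂ = 89.800° − 86.174° = 3.63°.

-20.12°, 3.63°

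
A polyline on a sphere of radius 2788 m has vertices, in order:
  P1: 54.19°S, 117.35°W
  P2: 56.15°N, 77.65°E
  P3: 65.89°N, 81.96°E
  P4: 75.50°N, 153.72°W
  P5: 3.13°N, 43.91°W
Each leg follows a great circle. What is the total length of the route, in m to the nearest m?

Leg P1→P2: central angle 2.9885 rad, distance 8332.0 m.
Leg P2→P3: central angle 0.1738 rad, distance 484.4 m.
Leg P3→P4: central angle 0.5988 rad, distance 1669.4 m.
Leg P4→P5: central angle 1.6027 rad, distance 4468.2 m.
Total: 8332.0 + 484.4 + 1669.4 + 4468.2 ≈ 14954 m.

14954 m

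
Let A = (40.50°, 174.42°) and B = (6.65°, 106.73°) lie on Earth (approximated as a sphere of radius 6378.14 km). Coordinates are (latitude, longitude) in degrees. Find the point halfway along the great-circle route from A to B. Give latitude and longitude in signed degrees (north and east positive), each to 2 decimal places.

Central angle δ = 1.2005 rad. Interpolating on the sphere with fraction f = 0.5:
P = [sin((1−f)δ)·A + sin(fδ)·B] / sin δ = 0.6059·A + 0.6059·B in Cartesian coordinates,
giving P = (-0.6318, 0.6212, 0.4637), i.e. latitude 27.62°, longitude 135.49°.

27.62°, 135.49°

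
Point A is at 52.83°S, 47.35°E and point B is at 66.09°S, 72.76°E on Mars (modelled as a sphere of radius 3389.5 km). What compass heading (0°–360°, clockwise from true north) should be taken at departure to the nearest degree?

Δλ = 25.410° = 0.4435 rad.
y = sin Δλ · cos φ₂ = (0.4291)(0.4053) = 0.1739
x = cos φ₁ sin φ₂ − sin φ₁ cos φ₂ cos Δλ = (0.6042)(-0.9142) − (-0.7968)(0.4053)(0.9033) = -0.2606
θ = atan2(y, x) = 146.28°, so the bearing is 146°.

146°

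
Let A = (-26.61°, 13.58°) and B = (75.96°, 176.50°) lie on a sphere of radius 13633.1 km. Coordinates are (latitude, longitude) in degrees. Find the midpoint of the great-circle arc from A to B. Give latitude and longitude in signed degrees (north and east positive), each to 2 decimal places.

38.10°, 19.72°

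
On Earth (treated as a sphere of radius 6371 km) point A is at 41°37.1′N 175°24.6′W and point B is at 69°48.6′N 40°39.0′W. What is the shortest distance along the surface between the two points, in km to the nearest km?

With latitudes φ₁ = 41.618°, φ₂ = 69.810° and longitude difference Δλ = 134.760°:
cos c = sin φ₁ sin φ₂ + cos φ₁ cos φ₂ cos Δλ = (0.6642)(0.9386) + (0.7476)(0.3451)(-0.7041) = 0.44167,
so c = arccos(0.44167) = 1.11333 rad.
Distance = R·c = 6371 × 1.1133 ≈ 7093 km.

7093 km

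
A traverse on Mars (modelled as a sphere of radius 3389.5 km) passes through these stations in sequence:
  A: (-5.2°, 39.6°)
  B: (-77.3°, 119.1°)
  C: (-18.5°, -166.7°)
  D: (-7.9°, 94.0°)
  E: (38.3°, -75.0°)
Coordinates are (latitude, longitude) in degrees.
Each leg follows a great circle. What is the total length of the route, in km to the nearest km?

23389 km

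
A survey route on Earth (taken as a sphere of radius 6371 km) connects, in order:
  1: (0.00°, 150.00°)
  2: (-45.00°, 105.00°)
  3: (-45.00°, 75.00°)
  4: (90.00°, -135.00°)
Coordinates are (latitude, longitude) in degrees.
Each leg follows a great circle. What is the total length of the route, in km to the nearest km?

24028 km

Leg 1→2: central angle 1.0472 rad, distance 6671.7 km.
Leg 2→3: central angle 0.3681 rad, distance 2345.2 km.
Leg 3→4: central angle 2.3562 rad, distance 15011.3 km.
Total: 6671.7 + 2345.2 + 15011.3 ≈ 24028 km.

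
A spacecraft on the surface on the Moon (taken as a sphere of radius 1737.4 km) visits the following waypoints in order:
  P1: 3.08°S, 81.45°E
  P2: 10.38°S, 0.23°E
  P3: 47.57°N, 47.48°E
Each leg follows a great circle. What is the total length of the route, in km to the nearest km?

4618 km

Leg P1→P2: central angle 1.4105 rad, distance 2450.6 km.
Leg P2→P3: central angle 1.2477 rad, distance 2167.8 km.
Total: 2450.6 + 2167.8 ≈ 4618 km.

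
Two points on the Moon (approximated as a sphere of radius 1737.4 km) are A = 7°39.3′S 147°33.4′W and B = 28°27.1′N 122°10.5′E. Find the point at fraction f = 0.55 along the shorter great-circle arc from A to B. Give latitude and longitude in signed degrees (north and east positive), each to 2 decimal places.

Central angle δ = 1.6384 rad. Interpolating on the sphere with fraction f = 0.55:
P = [sin((1−f)δ)·A + sin(fδ)·B] / sin δ = 0.6738·A + 0.7858·B in Cartesian coordinates,
giving P = (-0.9315, 0.2265, 0.2846), i.e. latitude 16.54°, longitude 166.33°.

16.54°, 166.33°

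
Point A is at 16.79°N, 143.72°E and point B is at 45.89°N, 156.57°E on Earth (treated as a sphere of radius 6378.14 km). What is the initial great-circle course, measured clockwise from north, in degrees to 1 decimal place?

Δλ = 12.850° = 0.2243 rad.
y = sin Δλ · cos φ₂ = (0.2224)(0.6960) = 0.1548
x = cos φ₁ sin φ₂ − sin φ₁ cos φ₂ cos Δλ = (0.9574)(0.7180) − (0.2889)(0.6960)(0.9750) = 0.4914
θ = atan2(y, x) = 17.49°, so the bearing is 17.5°.

17.5°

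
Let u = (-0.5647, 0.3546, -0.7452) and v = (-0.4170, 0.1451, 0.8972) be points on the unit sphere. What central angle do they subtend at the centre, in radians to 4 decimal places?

u·v = -0.3817; |u| = 1.0000, |v| = 1.0000.
cos θ = (u·v)/(|u||v|) = -0.3817, so θ = 1.9624 rad.

1.9624 rad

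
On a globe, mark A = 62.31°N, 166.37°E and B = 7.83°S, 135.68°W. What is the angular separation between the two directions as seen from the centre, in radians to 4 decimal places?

Let φ₁ = 1.0875 rad, φ₂ = -0.1367 rad, and Δλ = 1.0114 rad.
cos c = sin φ₁ sin φ₂ + cos φ₁ cos φ₂ cos Δλ = (0.8855)(-0.1362) + (0.4647)(0.9907)(0.5307) = 0.12366,
so c = arccos(0.12366) = 1.44682 rad.
So the angular separation is 1.4468 rad.

1.4468 rad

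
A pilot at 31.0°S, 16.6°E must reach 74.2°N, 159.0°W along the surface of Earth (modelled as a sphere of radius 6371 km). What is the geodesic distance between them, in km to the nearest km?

15205 km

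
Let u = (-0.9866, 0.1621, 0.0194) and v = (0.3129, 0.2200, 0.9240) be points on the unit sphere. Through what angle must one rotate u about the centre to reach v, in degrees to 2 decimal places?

u·v = -0.2551; |u| = 1.0000, |v| = 1.0000.
cos θ = (u·v)/(|u||v|) = -0.2551, so θ = 104.78°.

104.78°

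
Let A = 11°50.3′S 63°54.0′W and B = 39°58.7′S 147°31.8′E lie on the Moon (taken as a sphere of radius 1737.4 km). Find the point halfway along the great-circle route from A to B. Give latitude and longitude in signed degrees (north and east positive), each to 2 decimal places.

The central angle between A and B is δ = 2.1038 rad.
With f = 0.5, the slerp weights are sin((1−f)δ)/sin δ = 1.0082 and sin(fδ)/sin δ = 1.0082.
Weighted sum of the unit vectors: (1.0082)·(0.4306,-0.8789,-0.2052) + (1.0082)·(-0.6465,0.4114,-0.6425) = (-0.2177, -0.4714, -0.8546).
Converting back: φ = atan2(z, √(x²+y²)) = -58.72°, λ = atan2(y, x) = -114.79°.

-58.72°, -114.79°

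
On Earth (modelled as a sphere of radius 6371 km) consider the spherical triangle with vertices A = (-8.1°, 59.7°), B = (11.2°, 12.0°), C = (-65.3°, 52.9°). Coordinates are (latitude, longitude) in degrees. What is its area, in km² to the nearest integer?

21530230 km²

Side lengths (central angles): a = 1.4370, b = 1.0018, c = 0.8941 rad; semiperimeter s = 1.6664.
By l'Huilier's theorem, tan(E/4) = √[tan(s/2) tan((s−a)/2) tan((s−b)/2) tan((s−c)/2)], giving spherical excess E = 0.5304 rad.
Area = E·R² = 0.5304 × (6371)² ≈ 21530230 km².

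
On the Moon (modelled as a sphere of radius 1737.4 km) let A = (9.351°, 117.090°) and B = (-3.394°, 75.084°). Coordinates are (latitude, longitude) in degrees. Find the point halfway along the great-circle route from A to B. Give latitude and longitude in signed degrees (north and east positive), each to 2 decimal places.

Central angle δ = 0.7637 rad. Interpolating on the sphere with fraction f = 0.5:
P = [sin((1−f)δ)·A + sin(fδ)·B] / sin δ = 0.5388·A + 0.5388·B in Cartesian coordinates,
giving P = (-0.1037, 0.9931, 0.0556), i.e. latitude 3.19°, longitude 95.96°.

3.19°, 95.96°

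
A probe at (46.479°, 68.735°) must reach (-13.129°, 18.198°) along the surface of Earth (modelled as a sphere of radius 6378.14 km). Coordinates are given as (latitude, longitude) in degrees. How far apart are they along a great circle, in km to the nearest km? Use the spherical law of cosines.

8331 km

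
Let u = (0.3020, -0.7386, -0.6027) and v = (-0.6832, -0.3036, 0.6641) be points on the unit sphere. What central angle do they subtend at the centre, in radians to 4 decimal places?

u·v = -0.3823; |u| = 1.0000, |v| = 1.0000.
cos θ = (u·v)/(|u||v|) = -0.3824, so θ = 1.9631 rad.

1.9631 rad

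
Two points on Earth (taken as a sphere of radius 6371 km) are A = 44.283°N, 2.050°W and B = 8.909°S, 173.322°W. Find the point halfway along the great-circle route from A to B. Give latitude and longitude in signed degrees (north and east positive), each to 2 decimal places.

The central angle between A and B is δ = 2.5102 rad.
With f = 0.5, the slerp weights are sin((1−f)δ)/sin δ = 1.6104 and sin(fδ)/sin δ = 1.6104.
Weighted sum of the unit vectors: (1.6104)·(0.7154,-0.0256,0.6982) + (1.6104)·(-0.9812,-0.1149,-0.1549) = (-0.4280, -0.2263, 0.8750).
Converting back: φ = atan2(z, √(x²+y²)) = 61.04°, λ = atan2(y, x) = -152.14°.

61.04°, -152.14°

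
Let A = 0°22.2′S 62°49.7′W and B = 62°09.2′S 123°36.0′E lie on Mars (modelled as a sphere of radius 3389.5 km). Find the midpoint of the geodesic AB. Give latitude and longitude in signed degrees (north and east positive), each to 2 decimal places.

-58.85°, -68.40°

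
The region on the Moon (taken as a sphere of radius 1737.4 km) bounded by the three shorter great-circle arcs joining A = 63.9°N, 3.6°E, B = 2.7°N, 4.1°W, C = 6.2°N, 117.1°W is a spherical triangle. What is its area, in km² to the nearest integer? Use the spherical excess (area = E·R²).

Side lengths (central angles): a = 1.9638, b = 1.6974, c = 1.0727 rad; semiperimeter s = 2.3669.
By l'Huilier's theorem, tan(E/4) = √[tan(s/2) tan((s−a)/2) tan((s−b)/2) tan((s−c)/2)], giving spherical excess E = 1.3924 rad.
Area = E·R² = 1.3924 × (1737.4)² ≈ 4203052 km².

4203052 km²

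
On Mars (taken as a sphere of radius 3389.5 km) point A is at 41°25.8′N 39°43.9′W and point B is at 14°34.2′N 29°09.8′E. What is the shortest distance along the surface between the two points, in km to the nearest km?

Let φ₁ = 0.7231 rad, φ₂ = 0.2543 rad, and Δλ = 1.2024 rad.
Haversine: a = sin²(Δφ/2) + cos φ₁ cos φ₂ sin²(Δλ/2) = 0.0539 + (0.7498)(0.9678)(0.3200) = 0.28612.
Central angle c = 2·arcsin(√a) = 1.12879 rad.
Distance = R·c = 3389.5 × 1.1288 ≈ 3826 km.

3826 km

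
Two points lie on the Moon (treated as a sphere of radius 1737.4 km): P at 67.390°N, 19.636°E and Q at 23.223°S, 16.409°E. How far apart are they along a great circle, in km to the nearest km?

2749 km

With latitudes φ₁ = 67.390°, φ₂ = -23.223° and longitude difference Δλ = -3.227°:
Haversine: a = sin²(Δφ/2) + cos φ₁ cos φ₂ sin²(Δλ/2) = 0.5053 + (0.3845)(0.9190)(0.0008) = 0.50563.
Central angle c = 2·arcsin(√a) = 1.58206 rad.
Distance = R·c = 1737.4 × 1.5821 ≈ 2749 km.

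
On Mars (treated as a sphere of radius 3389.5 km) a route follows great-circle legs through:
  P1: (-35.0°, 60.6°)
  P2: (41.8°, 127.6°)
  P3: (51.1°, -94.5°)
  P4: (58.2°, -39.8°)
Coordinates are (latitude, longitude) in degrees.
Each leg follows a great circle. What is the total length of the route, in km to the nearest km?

Leg P1→P2: central angle 1.7150 rad, distance 5813.0 km.
Leg P2→P3: central angle 1.3986 rad, distance 4740.4 km.
Leg P3→P4: central angle 0.5498 rad, distance 1863.5 km.
Total: 5813.0 + 4740.4 + 1863.5 ≈ 12417 km.

12417 km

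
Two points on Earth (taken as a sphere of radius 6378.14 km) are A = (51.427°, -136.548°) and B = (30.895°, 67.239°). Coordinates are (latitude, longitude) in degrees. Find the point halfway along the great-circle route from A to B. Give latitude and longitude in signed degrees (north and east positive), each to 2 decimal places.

73.57°, 108.41°

Central angle δ = 1.6591 rad. Interpolating on the sphere with fraction f = 0.5:
P = [sin((1−f)δ)·A + sin(fδ)·B] / sin δ = 0.7405·A + 0.7405·B in Cartesian coordinates,
giving P = (-0.0893, 0.2684, 0.9592), i.e. latitude 73.57°, longitude 108.41°.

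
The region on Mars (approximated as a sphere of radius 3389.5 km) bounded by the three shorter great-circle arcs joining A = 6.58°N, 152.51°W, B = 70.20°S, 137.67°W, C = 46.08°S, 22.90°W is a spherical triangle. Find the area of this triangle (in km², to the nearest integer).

7986203 km²

Side lengths (central angles): a = 0.9530, b = 2.1198, c = 1.3516 rad; semiperimeter s = 2.2122.
By l'Huilier's theorem, tan(E/4) = √[tan(s/2) tan((s−a)/2) tan((s−b)/2) tan((s−c)/2)], giving spherical excess E = 0.6951 rad.
Area = E·R² = 0.6951 × (3389.5)² ≈ 7986203 km².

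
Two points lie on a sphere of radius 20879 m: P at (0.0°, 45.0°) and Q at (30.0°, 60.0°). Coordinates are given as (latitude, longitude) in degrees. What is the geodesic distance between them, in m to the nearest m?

Let φ₁ = 0.0000 rad, φ₂ = 0.5236 rad, and Δλ = 0.2618 rad.
cos c = sin φ₁ sin φ₂ + cos φ₁ cos φ₂ cos Δλ = (0.0000)(0.5000) + (1.0000)(0.8660)(0.9659) = 0.83652,
so c = arccos(0.83652) = 0.57990 rad.
Distance = R·c = 20879 × 0.5799 ≈ 12108 m.

12108 m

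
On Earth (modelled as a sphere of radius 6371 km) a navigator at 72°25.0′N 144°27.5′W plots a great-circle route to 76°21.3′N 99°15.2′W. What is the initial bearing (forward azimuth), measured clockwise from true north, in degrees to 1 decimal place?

51.1°

With φ₁ = 1.2639, φ₂ = 1.3326, Δλ = 0.7890 rad, the forward-azimuth formula gives
θ = atan2( sin Δλ cos φ₂ , cos φ₁ sin φ₂ − sin φ₁ cos φ₂ cos Δλ ) = atan2(0.1674, 0.1351) = 51.09°.
So the initial bearing is 51.1°.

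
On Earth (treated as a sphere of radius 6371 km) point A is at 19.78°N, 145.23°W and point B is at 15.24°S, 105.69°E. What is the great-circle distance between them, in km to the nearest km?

In radians: φ₁ = 0.3452, φ₂ = -0.2660, Δλ = -109.080° = -1.9038 rad.
cos c = sin φ₁ sin φ₂ + cos φ₁ cos φ₂ cos Δλ = (0.3384)(-0.2629) + (0.9410)(0.9648)(-0.3269) = -0.38574,
so c = arccos(-0.38574) = 1.96681 rad.
Distance = R·c = 6371 × 1.9668 ≈ 12531 km.

12531 km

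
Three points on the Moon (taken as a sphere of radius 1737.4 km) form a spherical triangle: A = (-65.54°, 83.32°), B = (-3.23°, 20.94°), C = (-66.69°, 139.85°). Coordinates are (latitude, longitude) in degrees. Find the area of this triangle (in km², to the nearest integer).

Side lengths (central angles): a = 1.7105, b = 0.3863, c = 1.3254 rad; semiperimeter s = 1.7111.
By l'Huilier's theorem, tan(E/4) = √[tan(s/2) tan((s−a)/2) tan((s−b)/2) tan((s−c)/2)], giving spherical excess E = 0.0289 rad.
Area = E·R² = 0.0289 × (1737.4)² ≈ 87099 km².

87099 km²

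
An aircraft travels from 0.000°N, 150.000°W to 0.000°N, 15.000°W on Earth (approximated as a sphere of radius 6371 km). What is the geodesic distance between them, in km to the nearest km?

15011 km

Let φ₁ = 0.0000 rad, φ₂ = 0.0000 rad, and Δλ = 2.3562 rad.
Haversine: a = sin²(Δφ/2) + cos φ₁ cos φ₂ sin²(Δλ/2) = 0.0000 + (1.0000)(1.0000)(0.8536) = 0.85355.
Central angle c = 2·arcsin(√a) = 2.35619 rad.
Distance = R·c = 6371 × 2.3562 ≈ 15011 km.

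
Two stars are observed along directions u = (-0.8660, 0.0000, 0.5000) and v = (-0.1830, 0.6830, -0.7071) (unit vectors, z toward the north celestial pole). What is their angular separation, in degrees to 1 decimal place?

u·v = -0.1951; |u| = 1.0000, |v| = 1.0000.
cos θ = (u·v)/(|u||v|) = -0.1951, so θ = 101.2°.

101.2°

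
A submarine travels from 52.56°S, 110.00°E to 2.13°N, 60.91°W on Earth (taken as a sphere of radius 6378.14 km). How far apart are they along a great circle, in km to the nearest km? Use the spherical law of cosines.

14361 km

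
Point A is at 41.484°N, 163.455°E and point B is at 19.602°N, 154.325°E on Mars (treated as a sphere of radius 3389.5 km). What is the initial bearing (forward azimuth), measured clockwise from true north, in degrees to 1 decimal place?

202.3°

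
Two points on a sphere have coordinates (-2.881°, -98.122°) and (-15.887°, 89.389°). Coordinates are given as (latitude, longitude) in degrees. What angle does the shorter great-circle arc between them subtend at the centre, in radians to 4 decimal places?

2.7893 rad

Let φ₁ = -0.0503 rad, φ₂ = -0.2773 rad, and Δλ = -3.0105 rad.
cos c = sin φ₁ sin φ₂ + cos φ₁ cos φ₂ cos Δλ = (-0.0503)(-0.2737) + (0.9987)(0.9618)(-0.9914) = -0.93859,
so c = arccos(-0.93859) = 2.78931 rad.
So the angular separation is 2.7893 rad.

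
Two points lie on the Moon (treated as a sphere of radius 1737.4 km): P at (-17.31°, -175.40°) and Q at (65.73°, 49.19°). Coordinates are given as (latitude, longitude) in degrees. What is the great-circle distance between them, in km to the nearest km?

3742 km

Let φ₁ = -0.3021 rad, φ₂ = 1.1472 rad, and Δλ = -2.3634 rad.
cos c = sin φ₁ sin φ₂ + cos φ₁ cos φ₂ cos Δλ = (-0.2975)(0.9116) + (0.9547)(0.4110)(-0.7121) = -0.55071,
so c = arccos(-0.55071) = 2.15401 rad.
Distance = R·c = 1737.4 × 2.1540 ≈ 3742 km.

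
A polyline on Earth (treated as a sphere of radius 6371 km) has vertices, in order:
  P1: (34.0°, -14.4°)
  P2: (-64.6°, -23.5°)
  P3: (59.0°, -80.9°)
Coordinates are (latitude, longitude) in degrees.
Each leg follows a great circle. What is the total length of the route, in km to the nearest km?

Leg P1→P2: central angle 1.7254 rad, distance 10992.7 km.
Leg P2→P3: central angle 2.2854 rad, distance 14560.0 km.
Total: 10992.7 + 14560.0 ≈ 25553 km.

25553 km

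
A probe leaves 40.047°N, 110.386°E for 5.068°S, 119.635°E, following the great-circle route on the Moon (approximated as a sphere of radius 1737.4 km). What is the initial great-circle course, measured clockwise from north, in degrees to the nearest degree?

With φ₁ = 0.6990, φ₂ = -0.0885, Δλ = 0.1614 rad, the forward-azimuth formula gives
θ = atan2( sin Δλ cos φ₂ , cos φ₁ sin φ₂ − sin φ₁ cos φ₂ cos Δλ ) = atan2(0.1601, -0.7002) = 167.12°.
So the initial bearing is 167°.

167°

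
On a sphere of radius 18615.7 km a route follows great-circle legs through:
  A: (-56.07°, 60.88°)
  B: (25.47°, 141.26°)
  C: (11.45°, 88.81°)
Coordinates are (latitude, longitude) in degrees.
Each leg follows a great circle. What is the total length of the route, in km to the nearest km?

Leg A→B: central angle 1.8469 rad, distance 34381.1 km.
Leg B→C: central angle 0.8961 rad, distance 16682.0 km.
Total: 34381.1 + 16682.0 ≈ 51063 km.

51063 km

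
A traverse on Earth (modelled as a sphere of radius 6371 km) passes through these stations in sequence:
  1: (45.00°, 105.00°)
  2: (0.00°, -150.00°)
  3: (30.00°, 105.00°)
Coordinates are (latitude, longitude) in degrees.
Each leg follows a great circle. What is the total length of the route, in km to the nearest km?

22628 km

Leg 1→2: central angle 1.7548 rad, distance 11180.1 km.
Leg 2→3: central angle 1.7969 rad, distance 11447.8 km.
Total: 11180.1 + 11447.8 ≈ 22628 km.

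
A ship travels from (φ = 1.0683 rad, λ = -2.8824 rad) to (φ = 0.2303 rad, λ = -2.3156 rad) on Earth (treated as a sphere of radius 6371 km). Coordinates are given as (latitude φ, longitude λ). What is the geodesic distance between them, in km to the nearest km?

5943 km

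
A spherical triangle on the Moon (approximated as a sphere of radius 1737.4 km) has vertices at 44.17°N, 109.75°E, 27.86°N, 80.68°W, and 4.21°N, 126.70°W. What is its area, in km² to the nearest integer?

Side lengths (central angles): a = 0.8677, b = 1.9222, c = 1.8734 rad; semiperimeter s = 2.3317.
By l'Huilier's theorem, tan(E/4) = √[tan(s/2) tan((s−a)/2) tan((s−b)/2) tan((s−c)/2)], giving spherical excess E = 1.2337 rad.
Area = E·R² = 1.2337 × (1737.4)² ≈ 3724048 km².

3724048 km²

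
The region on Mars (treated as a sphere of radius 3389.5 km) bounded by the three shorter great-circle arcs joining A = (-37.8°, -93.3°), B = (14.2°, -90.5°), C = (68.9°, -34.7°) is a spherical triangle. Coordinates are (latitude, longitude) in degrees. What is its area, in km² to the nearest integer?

Side lengths (central angles): a = 1.1318, b = 2.0082, c = 0.9087 rad; semiperimeter s = 2.0244.
By l'Huilier's theorem, tan(E/4) = √[tan(s/2) tan((s−a)/2) tan((s−b)/2) tan((s−c)/2)], giving spherical excess E = 0.2482 rad.
Area = E·R² = 0.2482 × (3389.5)² ≈ 2850966 km².

2850966 km²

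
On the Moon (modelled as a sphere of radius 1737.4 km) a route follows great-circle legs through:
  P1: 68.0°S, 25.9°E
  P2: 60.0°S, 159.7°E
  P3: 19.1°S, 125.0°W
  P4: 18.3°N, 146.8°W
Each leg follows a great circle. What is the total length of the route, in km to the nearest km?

4760 km

Leg P1→P2: central angle 0.8321 rad, distance 1445.7 km.
Leg P2→P3: central angle 1.1557 rad, distance 2007.9 km.
Leg P3→P4: central angle 0.7521 rad, distance 1306.7 km.
Total: 1445.7 + 2007.9 + 1306.7 ≈ 4760 km.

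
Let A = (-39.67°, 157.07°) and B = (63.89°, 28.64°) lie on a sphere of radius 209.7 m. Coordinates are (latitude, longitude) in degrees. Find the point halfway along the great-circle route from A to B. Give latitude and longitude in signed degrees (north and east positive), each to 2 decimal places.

The central angle between A and B is δ = 2.4715 rad.
With f = 0.5, the slerp weights are sin((1−f)δ)/sin δ = 1.5207 and sin(fδ)/sin δ = 1.5207.
Weighted sum of the unit vectors: (1.5207)·(-0.7089,0.2999,-0.6384) + (1.5207)·(0.3862,0.2109,0.8980) = (-0.4907, 0.7768, 0.3947).
Converting back: φ = atan2(z, √(x²+y²)) = 23.25°, λ = atan2(y, x) = 122.28°.

23.25°, 122.28°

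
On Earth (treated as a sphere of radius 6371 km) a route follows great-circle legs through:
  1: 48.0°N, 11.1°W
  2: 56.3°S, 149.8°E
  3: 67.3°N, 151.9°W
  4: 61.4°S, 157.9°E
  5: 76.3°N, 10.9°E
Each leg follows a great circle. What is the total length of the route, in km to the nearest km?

Leg 1→2: central angle 2.8923 rad, distance 18426.8 km.
Leg 2→3: central angle 2.2850 rad, distance 14557.6 km.
Leg 3→4: central angle 2.3347 rad, distance 14874.2 km.
Leg 4→5: central angle 2.8180 rad, distance 17953.2 km.
Total: 18426.8 + 14557.6 + 14874.2 + 17953.2 ≈ 65812 km.

65812 km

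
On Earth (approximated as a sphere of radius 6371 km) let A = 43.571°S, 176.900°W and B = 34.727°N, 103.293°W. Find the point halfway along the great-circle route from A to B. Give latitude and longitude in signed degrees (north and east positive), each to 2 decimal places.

Central angle δ = 1.7973 rad. Interpolating on the sphere with fraction f = 0.5:
P = [sin((1−f)δ)·A + sin(fδ)·B] / sin δ = 0.8030·A + 0.8030·B in Cartesian coordinates,
giving P = (-0.7327, -0.6738, -0.0960), i.e. latitude -5.51°, longitude -137.40°.

-5.51°, -137.40°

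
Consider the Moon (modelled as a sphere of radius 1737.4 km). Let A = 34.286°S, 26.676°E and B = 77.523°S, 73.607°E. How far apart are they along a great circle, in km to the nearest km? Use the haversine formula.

1449 km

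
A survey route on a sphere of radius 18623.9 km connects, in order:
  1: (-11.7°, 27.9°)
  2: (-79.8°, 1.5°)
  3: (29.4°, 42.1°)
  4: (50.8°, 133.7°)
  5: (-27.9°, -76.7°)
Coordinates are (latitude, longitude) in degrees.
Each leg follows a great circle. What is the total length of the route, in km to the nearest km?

129005 km

Leg 1→2: central angle 1.2080 rad, distance 22497.4 km.
Leg 2→3: central angle 1.9455 rad, distance 36233.0 km.
Leg 3→4: central angle 1.1971 rad, distance 22294.9 km.
Leg 4→5: central angle 2.5762 rad, distance 47979.3 km.
Total: 22497.4 + 36233.0 + 22294.9 + 47979.3 ≈ 129005 km.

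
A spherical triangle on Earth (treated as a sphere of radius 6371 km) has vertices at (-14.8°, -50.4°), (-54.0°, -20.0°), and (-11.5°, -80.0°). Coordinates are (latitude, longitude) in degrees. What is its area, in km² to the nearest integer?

Side lengths (central angles): a = 1.1048, b = 0.5060, c = 0.7999 rad; semiperimeter s = 1.2053.
By l'Huilier's theorem, tan(E/4) = √[tan(s/2) tan((s−a)/2) tan((s−b)/2) tan((s−c)/2)], giving spherical excess E = 0.2035 rad.
Area = E·R² = 0.2035 × (6371)² ≈ 8261959 km².

8261959 km²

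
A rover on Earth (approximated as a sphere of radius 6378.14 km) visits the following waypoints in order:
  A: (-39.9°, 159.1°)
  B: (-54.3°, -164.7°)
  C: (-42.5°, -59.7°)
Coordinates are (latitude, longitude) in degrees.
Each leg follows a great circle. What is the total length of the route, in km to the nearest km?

10260 km

Leg A→B: central angle 0.4904 rad, distance 3127.6 km.
Leg B→C: central angle 1.1182 rad, distance 7132.2 km.
Total: 3127.6 + 7132.2 ≈ 10260 km.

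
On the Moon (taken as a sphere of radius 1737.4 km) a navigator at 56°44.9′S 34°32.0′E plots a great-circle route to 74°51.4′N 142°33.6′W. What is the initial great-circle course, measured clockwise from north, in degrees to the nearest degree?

With φ₁ = -0.9904, φ₂ = 1.3065, Δλ = -3.0909 rad, the forward-azimuth formula gives
θ = atan2( sin Δλ cos φ₂ , cos φ₁ sin φ₂ − sin φ₁ cos φ₂ cos Δλ ) = atan2(-0.0132, 0.3111) = -2.44°.
Adding 360° brings this into [0°, 360°): 358°.

358°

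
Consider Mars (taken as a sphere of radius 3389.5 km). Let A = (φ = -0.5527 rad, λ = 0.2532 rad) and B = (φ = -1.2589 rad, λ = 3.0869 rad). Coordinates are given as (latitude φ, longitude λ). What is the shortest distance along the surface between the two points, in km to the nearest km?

Let φ₁ = -0.5527 rad, φ₂ = -1.2589 rad, and Δλ = 2.8337 rad.
Haversine: a = sin²(Δφ/2) + cos φ₁ cos φ₂ sin²(Δλ/2) = 0.1196 + (0.8511)(0.3069)(0.9765) = 0.37462.
Central angle c = 2·arcsin(√a) = 1.31733 rad.
Distance = R·c = 3389.5 × 1.3173 ≈ 4465 km.

4465 km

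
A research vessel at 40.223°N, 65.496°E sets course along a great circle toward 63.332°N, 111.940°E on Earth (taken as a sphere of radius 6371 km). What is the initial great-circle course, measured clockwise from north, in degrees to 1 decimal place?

Δλ = 46.444° = 0.8106 rad.
y = sin Δλ · cos φ₂ = (0.7247)(0.4488) = 0.3253
x = cos φ₁ sin φ₂ − sin φ₁ cos φ₂ cos Δλ = (0.7635)(0.8936) − (0.6458)(0.4488)(0.6891) = 0.4826
θ = atan2(y, x) = 33.98°, so the bearing is 34.0°.

34.0°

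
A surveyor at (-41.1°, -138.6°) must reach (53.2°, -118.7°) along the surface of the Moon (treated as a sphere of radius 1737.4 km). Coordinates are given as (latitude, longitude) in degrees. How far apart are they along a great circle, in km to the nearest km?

Let φ₁ = -0.7173 rad, φ₂ = 0.9285 rad, and Δλ = 0.3473 rad.
cos c = sin φ₁ sin φ₂ + cos φ₁ cos φ₂ cos Δλ = (-0.6574)(0.8007) + (0.7536)(0.5990)(0.9403) = -0.10193,
so c = arccos(-0.10193) = 1.67291 rad.
Distance = R·c = 1737.4 × 1.6729 ≈ 2907 km.

2907 km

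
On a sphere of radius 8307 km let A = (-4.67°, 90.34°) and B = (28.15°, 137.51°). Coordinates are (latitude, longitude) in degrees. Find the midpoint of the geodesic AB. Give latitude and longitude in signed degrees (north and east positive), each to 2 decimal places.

Central angle δ = 0.9776 rad. Interpolating on the sphere with fraction f = 0.5:
P = [sin((1−f)δ)·A + sin(fδ)·B] / sin δ = 0.5663·A + 0.5663·B in Cartesian coordinates,
giving P = (-0.3716, 0.9017, 0.2211), i.e. latitude 12.77°, longitude 112.39°.

12.77°, 112.39°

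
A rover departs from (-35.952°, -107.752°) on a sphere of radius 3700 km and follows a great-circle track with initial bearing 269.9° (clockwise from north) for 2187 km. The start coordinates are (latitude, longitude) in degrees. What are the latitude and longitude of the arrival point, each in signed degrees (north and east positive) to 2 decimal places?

Angular distance δ = d/R = 2187/3700 = 0.59108 rad; initial bearing θ = 4.7106 rad.
sin φ₂ = sin φ₁ cos δ + cos φ₁ sin δ cos θ = (-0.5871)(0.8303) + (0.8095)(0.5573)(-0.0017) = -0.4883, so φ₂ = -29.23°.
Δλ = atan2(sin θ sin δ cos φ₁, cos δ − sin φ₁ sin φ₂) = atan2(-0.4511, 0.5437) = -39.684°.
λ₂ = -107.752° − 39.684° = -147.44°.

-29.23°, -147.44°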